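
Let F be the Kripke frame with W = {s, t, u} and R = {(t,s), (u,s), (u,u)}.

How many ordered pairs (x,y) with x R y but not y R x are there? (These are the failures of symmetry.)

Enumerating: (t,s), (u,s).

2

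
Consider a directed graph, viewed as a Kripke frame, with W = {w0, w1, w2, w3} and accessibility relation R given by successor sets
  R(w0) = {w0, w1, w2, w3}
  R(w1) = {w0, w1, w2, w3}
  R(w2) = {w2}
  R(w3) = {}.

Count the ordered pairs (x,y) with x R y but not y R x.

4

Enumerating: (w0,w2), (w0,w3), (w1,w2), (w1,w3).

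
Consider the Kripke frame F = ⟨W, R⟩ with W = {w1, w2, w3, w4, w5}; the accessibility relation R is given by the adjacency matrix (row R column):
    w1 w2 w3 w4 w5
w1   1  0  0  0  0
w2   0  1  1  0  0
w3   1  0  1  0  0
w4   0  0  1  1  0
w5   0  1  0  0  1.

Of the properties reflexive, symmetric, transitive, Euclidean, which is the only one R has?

reflexive

Reflexive: yes — every world is R-related to itself.
Symmetric: no — w2 R w3 but not w3 R w2.
Transitive: no — w2 R w3 and w3 R w1, but not w2 R w1.
Euclidean: no — w2 R w3 and w2 R w2, but not w3 R w2.
Only reflexive holds.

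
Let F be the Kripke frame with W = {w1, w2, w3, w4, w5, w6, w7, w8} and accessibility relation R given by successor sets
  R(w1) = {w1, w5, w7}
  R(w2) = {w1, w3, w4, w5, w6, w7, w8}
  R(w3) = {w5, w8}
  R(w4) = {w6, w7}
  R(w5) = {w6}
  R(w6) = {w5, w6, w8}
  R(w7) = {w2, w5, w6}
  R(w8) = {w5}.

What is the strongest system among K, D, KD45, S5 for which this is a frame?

Serial (axiom D): yes — every world has a successor (e.g. w1 R w1).
Euclidean (axiom 5): no — w1 R w5 and w1 R w7, but not w5 R w7.
Transitive (axiom 4): no — w1 R w5 and w5 R w6, but not w1 R w6.
Reflexive (axiom T): no — w2 is not related to itself.
So F validates K, D; KD45 would additionally require R to be Euclidean and transitive. The strongest is D.

D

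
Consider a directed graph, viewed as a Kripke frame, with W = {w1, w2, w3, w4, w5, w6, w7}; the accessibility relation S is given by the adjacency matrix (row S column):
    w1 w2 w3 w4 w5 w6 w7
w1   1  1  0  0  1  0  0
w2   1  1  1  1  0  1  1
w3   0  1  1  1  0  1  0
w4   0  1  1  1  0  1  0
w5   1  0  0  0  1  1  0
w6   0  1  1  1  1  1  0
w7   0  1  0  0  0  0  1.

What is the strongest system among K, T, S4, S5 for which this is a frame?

T

Reflexive (axiom T): yes — every world is S-related to itself.
Transitive (axiom 4): no — w1 S w2 and w2 S w3, but not w1 S w3.
Euclidean (axiom 5): no — w1 S w2 and w1 S w5, but not w2 S w5.
So F validates K, T; S4 would additionally require S to be transitive. The strongest is T.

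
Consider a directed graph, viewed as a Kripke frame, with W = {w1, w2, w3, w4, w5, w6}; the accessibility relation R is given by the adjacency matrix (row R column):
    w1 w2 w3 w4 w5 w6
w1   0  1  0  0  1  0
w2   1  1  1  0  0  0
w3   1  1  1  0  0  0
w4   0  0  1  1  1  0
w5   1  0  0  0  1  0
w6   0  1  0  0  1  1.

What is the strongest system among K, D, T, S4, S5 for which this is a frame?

D

Serial (axiom D): yes — every world has a successor (e.g. w1 R w2).
Reflexive (axiom T): no — w1 is not related to itself.
Transitive (axiom 4): no — w1 R w2 and w2 R w3, but not w1 R w3.
Euclidean (axiom 5): no — w1 R w2 and w1 R w5, but not w2 R w5.
So F validates K, D; T would additionally require R to be reflexive. The strongest is D.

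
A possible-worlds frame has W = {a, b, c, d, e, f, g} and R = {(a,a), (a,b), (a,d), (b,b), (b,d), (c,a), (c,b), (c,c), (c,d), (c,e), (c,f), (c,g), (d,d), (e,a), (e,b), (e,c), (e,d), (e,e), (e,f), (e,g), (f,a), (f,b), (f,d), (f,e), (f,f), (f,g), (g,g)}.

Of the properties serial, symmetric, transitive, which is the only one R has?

Serial: yes — every world has a successor (e.g. a R a).
Symmetric: no — a R b but not b R a.
Transitive: no — f R e and e R c, but not f R c.
Only serial holds.

serial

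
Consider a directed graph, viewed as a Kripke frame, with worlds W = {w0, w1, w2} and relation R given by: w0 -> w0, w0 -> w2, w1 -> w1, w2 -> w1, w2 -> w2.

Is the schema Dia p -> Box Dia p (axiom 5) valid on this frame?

The schema 5 characterises exactly the Euclidean frames.
Euclidean: no — w0 R w2 and w0 R w0, but not w2 R w0.

No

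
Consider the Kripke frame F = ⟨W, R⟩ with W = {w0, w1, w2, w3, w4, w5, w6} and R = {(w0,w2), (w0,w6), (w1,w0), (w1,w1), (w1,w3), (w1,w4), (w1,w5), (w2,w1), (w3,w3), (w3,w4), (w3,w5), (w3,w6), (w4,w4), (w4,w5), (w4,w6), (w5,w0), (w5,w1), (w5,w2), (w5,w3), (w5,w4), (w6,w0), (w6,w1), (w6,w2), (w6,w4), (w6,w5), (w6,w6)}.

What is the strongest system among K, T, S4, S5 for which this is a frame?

Reflexive (axiom T): no — w0 is not related to itself.
Transitive (axiom 4): no — w0 R w2 and w2 R w1, but not w0 R w1.
Euclidean (axiom 5): no — w0 R w2 and w0 R w6, but not w2 R w6.
So F validates K; T would additionally require R to be reflexive. The strongest is K.

K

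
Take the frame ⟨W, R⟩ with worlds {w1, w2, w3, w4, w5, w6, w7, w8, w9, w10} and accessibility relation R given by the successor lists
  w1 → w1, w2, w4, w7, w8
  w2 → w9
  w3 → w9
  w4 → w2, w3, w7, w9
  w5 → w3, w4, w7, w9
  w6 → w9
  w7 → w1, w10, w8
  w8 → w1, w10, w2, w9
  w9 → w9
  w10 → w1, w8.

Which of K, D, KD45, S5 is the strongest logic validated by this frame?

Serial (axiom D): yes — every world has a successor (e.g. w1 R w1).
Euclidean (axiom 5): no — w1 R w2 and w1 R w4, but not w2 R w4.
Transitive (axiom 4): no — w1 R w2 and w2 R w9, but not w1 R w9.
Reflexive (axiom T): no — w2 is not related to itself.
So F validates K, D; KD45 would additionally require R to be Euclidean and transitive. The strongest is D.

D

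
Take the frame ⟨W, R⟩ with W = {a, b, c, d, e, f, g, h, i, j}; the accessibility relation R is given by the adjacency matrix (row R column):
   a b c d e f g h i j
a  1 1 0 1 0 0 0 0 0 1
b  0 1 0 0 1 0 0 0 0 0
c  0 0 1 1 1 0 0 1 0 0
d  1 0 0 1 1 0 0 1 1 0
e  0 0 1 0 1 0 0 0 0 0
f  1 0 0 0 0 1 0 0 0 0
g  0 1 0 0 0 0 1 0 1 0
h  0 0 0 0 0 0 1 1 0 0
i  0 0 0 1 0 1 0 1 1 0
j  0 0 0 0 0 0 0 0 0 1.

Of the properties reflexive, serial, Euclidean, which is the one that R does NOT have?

Reflexive: yes — every world is R-related to itself.
Serial: yes — every world has a successor (e.g. a R a).
Euclidean: no — a R b and a R d, but not b R d.
Only Euclidean fails.

Euclidean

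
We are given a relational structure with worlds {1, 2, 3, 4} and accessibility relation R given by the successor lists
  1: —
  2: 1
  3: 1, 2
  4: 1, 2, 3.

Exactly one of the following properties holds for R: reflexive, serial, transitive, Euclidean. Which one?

transitive

Reflexive: no — 1 is not related to itself.
Serial: no — 1 has no R-successor.
Transitive: yes — every two-step R-path is closed by a direct edge.
Euclidean: no — 3 R 1 and 3 R 2, but not 1 R 2.
Only transitive holds.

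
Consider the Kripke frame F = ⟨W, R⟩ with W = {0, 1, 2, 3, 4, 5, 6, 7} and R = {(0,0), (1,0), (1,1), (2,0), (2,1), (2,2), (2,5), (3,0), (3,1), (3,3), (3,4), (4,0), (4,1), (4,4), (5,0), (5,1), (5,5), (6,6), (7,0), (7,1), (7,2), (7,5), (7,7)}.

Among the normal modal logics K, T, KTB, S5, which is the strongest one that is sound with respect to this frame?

Reflexive (axiom T): yes — every world is R-related to itself.
Symmetric (axiom B): no — 1 R 0 but not 0 R 1.
Euclidean (axiom 5): no — 2 R 0 and 2 R 1, but not 0 R 1.
So F validates K, T; KTB would additionally require R to be symmetric. The strongest is T.

T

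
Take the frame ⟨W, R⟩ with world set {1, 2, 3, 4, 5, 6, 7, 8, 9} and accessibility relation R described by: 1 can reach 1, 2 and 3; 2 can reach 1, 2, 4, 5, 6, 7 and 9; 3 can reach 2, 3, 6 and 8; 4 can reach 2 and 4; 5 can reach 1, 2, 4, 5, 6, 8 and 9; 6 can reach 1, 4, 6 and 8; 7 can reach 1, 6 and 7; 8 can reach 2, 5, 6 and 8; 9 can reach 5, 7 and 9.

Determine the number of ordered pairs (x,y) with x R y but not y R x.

Enumerating: (1,3), (2,6), (2,7), (2,9), (3,2), (3,6), (3,8), (5,1), (5,4), (5,6), (6,1), (6,4), (7,1), (7,6), (8,2), (9,7).

16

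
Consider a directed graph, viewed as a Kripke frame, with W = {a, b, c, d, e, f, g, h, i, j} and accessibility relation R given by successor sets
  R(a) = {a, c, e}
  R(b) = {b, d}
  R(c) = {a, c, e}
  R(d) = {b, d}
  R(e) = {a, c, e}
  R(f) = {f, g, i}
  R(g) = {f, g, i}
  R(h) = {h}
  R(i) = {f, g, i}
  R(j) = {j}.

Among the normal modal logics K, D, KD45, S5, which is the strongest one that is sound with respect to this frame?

S5

Serial (axiom D): yes — every world has a successor (e.g. a R a).
Euclidean (axiom 5): yes — any two successors of a common world are R-related.
Transitive (axiom 4): yes — every two-step R-path is closed by a direct edge.
Reflexive (axiom T): yes — every world is R-related to itself.
So F validates K, D, KD45, S5. The strongest is S5.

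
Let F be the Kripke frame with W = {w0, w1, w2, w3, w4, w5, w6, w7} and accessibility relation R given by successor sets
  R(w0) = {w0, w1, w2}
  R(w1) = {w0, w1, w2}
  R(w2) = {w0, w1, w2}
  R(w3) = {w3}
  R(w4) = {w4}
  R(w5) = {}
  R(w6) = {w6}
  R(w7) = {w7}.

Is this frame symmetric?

Symmetric: yes — every pair in R has its reverse in R.

Yes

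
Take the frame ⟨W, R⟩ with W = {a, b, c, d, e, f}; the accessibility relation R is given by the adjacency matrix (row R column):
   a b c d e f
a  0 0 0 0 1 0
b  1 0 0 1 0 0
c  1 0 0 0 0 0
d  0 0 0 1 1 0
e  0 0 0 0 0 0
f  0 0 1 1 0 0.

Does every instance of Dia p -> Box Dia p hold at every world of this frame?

No

By correspondence theory, 5 is valid on a frame iff R is Euclidean.
Euclidean: no — b R a and b R d, but not a R d.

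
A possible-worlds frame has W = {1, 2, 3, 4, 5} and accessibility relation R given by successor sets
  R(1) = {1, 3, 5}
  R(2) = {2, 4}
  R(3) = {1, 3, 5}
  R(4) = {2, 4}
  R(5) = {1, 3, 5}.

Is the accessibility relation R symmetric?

Symmetric: yes — every pair in R has its reverse in R.

Yes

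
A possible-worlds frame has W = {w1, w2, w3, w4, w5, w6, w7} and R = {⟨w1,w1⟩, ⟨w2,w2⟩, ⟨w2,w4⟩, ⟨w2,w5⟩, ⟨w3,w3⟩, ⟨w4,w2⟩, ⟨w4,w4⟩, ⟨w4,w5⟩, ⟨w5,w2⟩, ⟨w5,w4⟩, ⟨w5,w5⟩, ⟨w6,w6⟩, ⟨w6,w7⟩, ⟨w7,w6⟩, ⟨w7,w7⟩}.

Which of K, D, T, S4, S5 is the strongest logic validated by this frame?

S5

Serial (axiom D): yes — every world has a successor (e.g. w1 R w1).
Reflexive (axiom T): yes — every world is R-related to itself.
Transitive (axiom 4): yes — every two-step R-path is closed by a direct edge.
Euclidean (axiom 5): yes — any two successors of a common world are R-related.
So F validates K, D, T, S4, S5. The strongest is S5.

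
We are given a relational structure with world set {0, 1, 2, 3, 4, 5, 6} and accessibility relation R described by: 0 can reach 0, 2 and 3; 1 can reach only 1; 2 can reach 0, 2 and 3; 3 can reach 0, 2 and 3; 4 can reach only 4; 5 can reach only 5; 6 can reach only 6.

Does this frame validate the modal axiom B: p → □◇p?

By correspondence theory, B is valid on a frame iff R is symmetric.
Symmetric: yes — every pair in R has its reverse in R.

Yes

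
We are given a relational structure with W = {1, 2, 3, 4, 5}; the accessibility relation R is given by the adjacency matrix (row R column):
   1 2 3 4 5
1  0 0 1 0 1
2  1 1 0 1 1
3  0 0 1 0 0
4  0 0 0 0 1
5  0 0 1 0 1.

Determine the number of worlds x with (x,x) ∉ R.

Enumerating: 1, 4.

2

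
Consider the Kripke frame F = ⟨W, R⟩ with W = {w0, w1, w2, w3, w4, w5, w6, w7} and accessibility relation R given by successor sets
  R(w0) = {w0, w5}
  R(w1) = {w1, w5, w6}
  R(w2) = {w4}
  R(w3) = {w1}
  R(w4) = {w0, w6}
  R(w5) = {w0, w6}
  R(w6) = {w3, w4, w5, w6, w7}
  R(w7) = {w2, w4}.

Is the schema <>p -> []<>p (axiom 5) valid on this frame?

Axiom 5 corresponds to the accessibility relation being Euclidean.
Euclidean: no — w4 R w0 and w4 R w6, but not w0 R w6.

No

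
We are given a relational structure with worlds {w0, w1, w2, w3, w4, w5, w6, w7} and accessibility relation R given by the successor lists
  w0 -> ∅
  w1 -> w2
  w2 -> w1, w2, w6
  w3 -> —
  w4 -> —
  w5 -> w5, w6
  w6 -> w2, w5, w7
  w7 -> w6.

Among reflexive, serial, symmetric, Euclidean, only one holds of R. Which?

Reflexive: no — w0 is not related to itself.
Serial: no — w0 has no R-successor.
Symmetric: yes — every pair in R has its reverse in R.
Euclidean: no — w2 R w1 and w2 R w6, but not w1 R w6.
Only symmetric holds.

symmetric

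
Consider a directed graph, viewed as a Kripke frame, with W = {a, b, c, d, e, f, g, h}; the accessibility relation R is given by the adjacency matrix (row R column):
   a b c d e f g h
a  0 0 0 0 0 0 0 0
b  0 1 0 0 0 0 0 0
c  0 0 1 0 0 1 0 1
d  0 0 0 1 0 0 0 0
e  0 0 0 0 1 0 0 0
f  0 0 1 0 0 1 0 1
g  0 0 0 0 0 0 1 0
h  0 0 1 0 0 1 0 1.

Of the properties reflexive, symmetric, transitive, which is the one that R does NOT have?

reflexive

Reflexive: no — a is not related to itself.
Symmetric: yes — every pair in R has its reverse in R.
Transitive: yes — every two-step R-path is closed by a direct edge.
Only reflexive fails.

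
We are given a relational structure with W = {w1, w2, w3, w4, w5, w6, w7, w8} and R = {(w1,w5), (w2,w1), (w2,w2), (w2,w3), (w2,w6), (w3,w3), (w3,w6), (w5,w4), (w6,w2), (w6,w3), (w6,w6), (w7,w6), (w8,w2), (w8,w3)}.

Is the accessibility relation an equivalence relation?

No

Reflexive: no — w1 is not related to itself.
Symmetric: no — w1 R w5 but not w5 R w1.
Transitive: no — w1 R w5 and w5 R w4, but not w1 R w4.
So R is not an equivalence relation.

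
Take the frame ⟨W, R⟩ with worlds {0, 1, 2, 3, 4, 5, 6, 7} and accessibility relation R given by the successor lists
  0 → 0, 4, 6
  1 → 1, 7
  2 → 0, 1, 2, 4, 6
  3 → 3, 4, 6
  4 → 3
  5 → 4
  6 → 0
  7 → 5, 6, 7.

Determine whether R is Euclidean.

No

Euclidean: no — 0 R 4 and 0 R 6, but not 4 R 6.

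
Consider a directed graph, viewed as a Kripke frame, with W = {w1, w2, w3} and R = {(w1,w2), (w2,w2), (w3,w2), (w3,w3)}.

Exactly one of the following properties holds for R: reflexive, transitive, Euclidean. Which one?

Reflexive: no — w1 is not related to itself.
Transitive: yes — every two-step R-path is closed by a direct edge.
Euclidean: no — w3 R w2 and w3 R w3, but not w2 R w3.
Only transitive holds.

transitive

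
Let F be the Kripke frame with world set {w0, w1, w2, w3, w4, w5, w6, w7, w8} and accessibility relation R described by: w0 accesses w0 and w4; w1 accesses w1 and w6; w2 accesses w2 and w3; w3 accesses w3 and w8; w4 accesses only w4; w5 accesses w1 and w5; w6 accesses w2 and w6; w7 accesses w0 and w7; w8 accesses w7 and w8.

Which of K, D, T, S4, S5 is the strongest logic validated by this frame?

Serial (axiom D): yes — every world has a successor (e.g. w0 R w0).
Reflexive (axiom T): yes — every world is R-related to itself.
Transitive (axiom 4): no — w1 R w6 and w6 R w2, but not w1 R w2.
Euclidean (axiom 5): no — w0 R w4 and w0 R w0, but not w4 R w0.
So F validates K, D, T; S4 would additionally require R to be transitive. The strongest is T.

T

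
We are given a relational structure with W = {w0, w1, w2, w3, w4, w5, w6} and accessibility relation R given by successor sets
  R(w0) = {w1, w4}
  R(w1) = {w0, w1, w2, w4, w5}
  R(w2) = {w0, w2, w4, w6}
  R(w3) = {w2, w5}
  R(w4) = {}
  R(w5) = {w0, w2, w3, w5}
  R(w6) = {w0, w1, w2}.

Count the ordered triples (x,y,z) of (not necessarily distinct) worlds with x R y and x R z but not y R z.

35

Enumerating: (w0,w4,w1), (w0,w4,w4), (w1,w0,w0), (w1,w0,w2), (w1,w0,w5), (w1,w2,w1), (w1,w2,w5), (w1,w4,w0), (w1,w4,w1), (w1,w4,w2), (w1,w4,w4), (w1,w4,w5), … and 23 more.
Total: 35.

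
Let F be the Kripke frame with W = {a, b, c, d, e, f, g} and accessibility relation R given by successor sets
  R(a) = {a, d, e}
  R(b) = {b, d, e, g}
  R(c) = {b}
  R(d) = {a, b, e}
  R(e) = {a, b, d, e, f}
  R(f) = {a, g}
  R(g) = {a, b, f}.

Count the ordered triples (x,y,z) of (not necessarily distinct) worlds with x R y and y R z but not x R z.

Enumerating: (a,d,b), (a,e,b), (a,e,f), (b,d,a), (b,e,a), (b,e,f), (b,g,a), (b,g,f), (c,b,d), (c,b,e), (c,b,g), (d,a,d), … and 16 more.
Total: 28.

28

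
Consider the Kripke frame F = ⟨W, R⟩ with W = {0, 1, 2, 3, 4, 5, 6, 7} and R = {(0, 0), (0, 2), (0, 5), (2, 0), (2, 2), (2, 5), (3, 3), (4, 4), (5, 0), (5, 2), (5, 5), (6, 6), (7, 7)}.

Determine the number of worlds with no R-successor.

Enumerating: 1.

1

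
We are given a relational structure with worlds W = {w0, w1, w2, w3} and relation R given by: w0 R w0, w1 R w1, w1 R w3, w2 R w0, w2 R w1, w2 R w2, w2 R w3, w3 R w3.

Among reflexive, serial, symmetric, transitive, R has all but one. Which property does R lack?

Reflexive: yes — every world is R-related to itself.
Serial: yes — every world has a successor (e.g. w0 R w0).
Symmetric: no — w1 R w3 but not w3 R w1.
Transitive: yes — every two-step R-path is closed by a direct edge.
Only symmetric fails.

symmetric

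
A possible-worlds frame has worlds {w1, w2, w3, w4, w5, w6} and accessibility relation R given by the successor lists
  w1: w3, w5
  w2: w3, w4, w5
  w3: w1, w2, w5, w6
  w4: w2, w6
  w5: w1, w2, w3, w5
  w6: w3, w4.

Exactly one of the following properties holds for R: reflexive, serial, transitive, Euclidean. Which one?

serial

Reflexive: no — w1 is not related to itself.
Serial: yes — every world has a successor (e.g. w1 R w3).
Transitive: no — w1 R w3 and w3 R w2, but not w1 R w2.
Euclidean: no — w2 R w3 and w2 R w4, but not w3 R w4.
Only serial holds.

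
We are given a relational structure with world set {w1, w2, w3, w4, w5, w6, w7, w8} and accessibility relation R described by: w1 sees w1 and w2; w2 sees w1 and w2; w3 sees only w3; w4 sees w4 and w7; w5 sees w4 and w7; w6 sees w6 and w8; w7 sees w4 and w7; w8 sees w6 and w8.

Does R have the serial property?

Yes

Serial: yes — every world has a successor (e.g. w1 R w1).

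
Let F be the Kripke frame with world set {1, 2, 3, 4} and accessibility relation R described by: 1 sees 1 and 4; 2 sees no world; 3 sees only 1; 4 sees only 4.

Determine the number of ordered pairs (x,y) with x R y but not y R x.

2

Enumerating: (1,4), (3,1).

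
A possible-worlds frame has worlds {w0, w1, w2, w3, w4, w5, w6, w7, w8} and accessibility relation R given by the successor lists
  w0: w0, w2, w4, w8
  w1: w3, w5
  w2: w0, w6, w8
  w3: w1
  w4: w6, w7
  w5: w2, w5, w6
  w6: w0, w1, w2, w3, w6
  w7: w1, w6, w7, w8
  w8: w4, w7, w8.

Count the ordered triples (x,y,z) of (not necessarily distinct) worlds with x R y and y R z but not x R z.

40

Enumerating: (w0,w2,w6), (w0,w4,w6), (w0,w4,w7), (w0,w8,w7), (w1,w3,w1), (w1,w5,w2), (w1,w5,w6), (w2,w0,w2), (w2,w0,w4), (w2,w6,w1), (w2,w6,w2), (w2,w6,w3), … and 28 more.
Total: 40.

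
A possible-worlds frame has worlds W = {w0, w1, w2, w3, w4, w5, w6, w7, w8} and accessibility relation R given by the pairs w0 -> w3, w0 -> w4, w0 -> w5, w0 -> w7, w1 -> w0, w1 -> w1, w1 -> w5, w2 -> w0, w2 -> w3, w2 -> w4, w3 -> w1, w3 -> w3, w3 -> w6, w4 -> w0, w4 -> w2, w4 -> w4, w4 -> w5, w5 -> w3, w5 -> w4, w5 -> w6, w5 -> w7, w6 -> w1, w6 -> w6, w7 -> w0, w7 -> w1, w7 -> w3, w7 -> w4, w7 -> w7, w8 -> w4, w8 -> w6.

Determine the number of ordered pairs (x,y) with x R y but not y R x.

Enumerating: (w0,w3), (w0,w5), (w1,w0), (w1,w5), (w2,w0), (w2,w3), (w3,w1), (w3,w6), (w5,w3), (w5,w6), (w5,w7), (w6,w1), (w7,w1), (w7,w3), (w7,w4), (w8,w4), (w8,w6).

17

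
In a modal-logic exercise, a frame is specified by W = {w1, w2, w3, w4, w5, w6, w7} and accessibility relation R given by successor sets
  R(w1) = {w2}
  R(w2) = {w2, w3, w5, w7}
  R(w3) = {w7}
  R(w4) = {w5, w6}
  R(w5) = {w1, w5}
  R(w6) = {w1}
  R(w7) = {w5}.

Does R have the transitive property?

Transitive: no — w1 R w2 and w2 R w3, but not w1 R w3.

No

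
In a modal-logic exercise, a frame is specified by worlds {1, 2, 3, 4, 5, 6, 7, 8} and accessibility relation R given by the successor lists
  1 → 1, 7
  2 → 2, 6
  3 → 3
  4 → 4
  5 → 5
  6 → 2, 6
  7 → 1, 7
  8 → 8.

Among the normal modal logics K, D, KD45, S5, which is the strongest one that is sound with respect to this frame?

S5

Serial (axiom D): yes — every world has a successor (e.g. 1 R 1).
Euclidean (axiom 5): yes — any two successors of a common world are R-related.
Transitive (axiom 4): yes — every two-step R-path is closed by a direct edge.
Reflexive (axiom T): yes — every world is R-related to itself.
So F validates K, D, KD45, S5. The strongest is S5.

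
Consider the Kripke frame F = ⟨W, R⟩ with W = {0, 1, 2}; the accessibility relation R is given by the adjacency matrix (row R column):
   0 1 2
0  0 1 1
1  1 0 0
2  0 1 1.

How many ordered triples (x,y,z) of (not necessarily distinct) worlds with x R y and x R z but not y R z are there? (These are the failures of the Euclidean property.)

Enumerating: (0,1,1), (0,1,2), (1,0,0), (2,1,1), (2,1,2).

5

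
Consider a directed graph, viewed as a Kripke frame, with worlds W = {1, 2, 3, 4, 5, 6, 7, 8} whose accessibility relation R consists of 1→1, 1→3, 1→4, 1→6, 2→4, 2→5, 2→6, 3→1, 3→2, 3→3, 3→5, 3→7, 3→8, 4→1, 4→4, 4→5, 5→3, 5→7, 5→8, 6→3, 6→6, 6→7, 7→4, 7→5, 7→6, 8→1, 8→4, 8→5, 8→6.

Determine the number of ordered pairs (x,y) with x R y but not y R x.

13

Enumerating: (1,6), (2,4), (2,5), (2,6), (3,2), (3,7), (3,8), (4,5), (6,3), (7,4), (8,1), (8,4), (8,6).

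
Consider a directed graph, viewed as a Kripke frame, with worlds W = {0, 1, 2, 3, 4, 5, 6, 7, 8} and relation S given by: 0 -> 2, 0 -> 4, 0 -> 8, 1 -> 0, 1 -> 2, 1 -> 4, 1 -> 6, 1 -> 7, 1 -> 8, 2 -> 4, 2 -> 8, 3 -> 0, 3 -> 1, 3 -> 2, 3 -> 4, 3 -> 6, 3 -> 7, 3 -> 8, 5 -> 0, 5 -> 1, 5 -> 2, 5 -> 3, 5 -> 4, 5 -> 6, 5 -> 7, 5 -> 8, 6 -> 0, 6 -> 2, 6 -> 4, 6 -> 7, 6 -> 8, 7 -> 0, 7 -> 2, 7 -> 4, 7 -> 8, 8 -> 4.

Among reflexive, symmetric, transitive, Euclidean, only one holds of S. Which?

Reflexive: no — 0 is not related to itself.
Symmetric: no — 0 S 2 but not 2 S 0.
Transitive: yes — every two-step S-path is closed by a direct edge.
Euclidean: no — 0 S 4 and 0 S 2, but not 4 S 2.
Only transitive holds.

transitive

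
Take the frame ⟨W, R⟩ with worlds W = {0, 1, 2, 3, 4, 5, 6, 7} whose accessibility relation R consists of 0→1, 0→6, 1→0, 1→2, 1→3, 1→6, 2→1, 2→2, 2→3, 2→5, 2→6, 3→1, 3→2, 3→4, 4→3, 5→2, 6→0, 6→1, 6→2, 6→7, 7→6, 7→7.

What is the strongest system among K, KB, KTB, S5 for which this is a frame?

Symmetric (axiom B): yes — every pair in R has its reverse in R.
Reflexive (axiom T): no — 0 is not related to itself.
Euclidean (axiom 5): no — 1 R 0 and 1 R 2, but not 0 R 2.
So F validates K, KB; KTB would additionally require R to be reflexive. The strongest is KB.

KB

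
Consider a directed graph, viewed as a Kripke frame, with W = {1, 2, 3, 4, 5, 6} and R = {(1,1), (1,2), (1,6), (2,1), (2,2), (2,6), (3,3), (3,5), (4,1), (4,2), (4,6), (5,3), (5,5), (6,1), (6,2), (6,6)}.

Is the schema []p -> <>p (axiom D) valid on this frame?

Yes

The schema D characterises exactly the serial frames.
Serial: yes — every world has a successor (e.g. 1 R 1).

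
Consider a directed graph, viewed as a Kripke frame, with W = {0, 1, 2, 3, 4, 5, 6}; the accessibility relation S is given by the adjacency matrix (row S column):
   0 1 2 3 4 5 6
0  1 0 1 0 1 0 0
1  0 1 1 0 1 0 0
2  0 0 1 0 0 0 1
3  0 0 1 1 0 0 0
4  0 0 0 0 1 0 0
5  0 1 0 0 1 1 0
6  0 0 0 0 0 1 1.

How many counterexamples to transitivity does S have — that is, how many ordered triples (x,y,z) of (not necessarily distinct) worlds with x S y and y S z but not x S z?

Enumerating: (0,2,6), (1,2,6), (2,6,5), (3,2,6), (5,1,2), (6,5,1), (6,5,4).

7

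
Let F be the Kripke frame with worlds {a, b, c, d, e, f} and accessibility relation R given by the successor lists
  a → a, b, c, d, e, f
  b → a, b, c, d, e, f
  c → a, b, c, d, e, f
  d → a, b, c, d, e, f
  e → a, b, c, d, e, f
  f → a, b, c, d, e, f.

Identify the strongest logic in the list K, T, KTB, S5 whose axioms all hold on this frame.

Reflexive (axiom T): yes — every world is R-related to itself.
Symmetric (axiom B): yes — every pair in R has its reverse in R.
Euclidean (axiom 5): yes — any two successors of a common world are R-related.
So F validates K, T, KTB, S5. The strongest is S5.

S5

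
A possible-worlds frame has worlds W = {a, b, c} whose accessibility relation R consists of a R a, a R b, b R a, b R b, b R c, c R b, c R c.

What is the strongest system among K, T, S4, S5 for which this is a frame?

T

Reflexive (axiom T): yes — every world is R-related to itself.
Transitive (axiom 4): no — a R b and b R c, but not a R c.
Euclidean (axiom 5): no — b R a and b R c, but not a R c.
So F validates K, T; S4 would additionally require R to be transitive. The strongest is T.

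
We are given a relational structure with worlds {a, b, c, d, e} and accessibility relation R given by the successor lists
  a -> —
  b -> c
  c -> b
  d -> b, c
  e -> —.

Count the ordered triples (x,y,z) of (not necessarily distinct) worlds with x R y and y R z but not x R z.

2

Enumerating: (b,c,b), (c,b,c).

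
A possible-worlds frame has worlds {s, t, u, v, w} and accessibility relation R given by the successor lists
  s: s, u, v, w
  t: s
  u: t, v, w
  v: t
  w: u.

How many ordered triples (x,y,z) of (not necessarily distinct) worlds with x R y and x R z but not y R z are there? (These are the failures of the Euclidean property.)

19

Enumerating: (s,u,s), (s,u,u), (s,v,s), (s,v,u), (s,v,v), (s,v,w), (s,w,s), (s,w,v), (s,w,w), (u,t,t), (u,t,v), (u,t,w), … and 7 more.
Total: 19.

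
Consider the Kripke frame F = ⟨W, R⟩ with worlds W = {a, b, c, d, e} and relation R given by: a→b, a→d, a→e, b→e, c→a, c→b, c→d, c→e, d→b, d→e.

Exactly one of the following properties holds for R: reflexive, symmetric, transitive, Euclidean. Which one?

Reflexive: no — a is not related to itself.
Symmetric: no — a R b but not b R a.
Transitive: yes — every two-step R-path is closed by a direct edge.
Euclidean: no — a R b and a R d, but not b R d.
Only transitive holds.

transitive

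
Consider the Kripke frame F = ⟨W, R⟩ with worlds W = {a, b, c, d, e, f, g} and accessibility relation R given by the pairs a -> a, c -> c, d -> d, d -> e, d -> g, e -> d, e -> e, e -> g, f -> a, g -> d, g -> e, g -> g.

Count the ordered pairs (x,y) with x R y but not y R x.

Enumerating: (f,a).

1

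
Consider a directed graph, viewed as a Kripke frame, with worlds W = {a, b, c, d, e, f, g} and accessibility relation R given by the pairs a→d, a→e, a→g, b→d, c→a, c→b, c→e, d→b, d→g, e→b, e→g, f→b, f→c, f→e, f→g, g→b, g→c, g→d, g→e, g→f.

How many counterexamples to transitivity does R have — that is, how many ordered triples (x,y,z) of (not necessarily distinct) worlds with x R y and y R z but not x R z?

29

Enumerating: (a,d,b), (a,e,b), (a,g,b), (a,g,c), (a,g,f), (b,d,b), (b,d,g), (c,a,d), (c,a,g), (c,b,d), (c,e,g), (d,b,d), … and 17 more.
Total: 29.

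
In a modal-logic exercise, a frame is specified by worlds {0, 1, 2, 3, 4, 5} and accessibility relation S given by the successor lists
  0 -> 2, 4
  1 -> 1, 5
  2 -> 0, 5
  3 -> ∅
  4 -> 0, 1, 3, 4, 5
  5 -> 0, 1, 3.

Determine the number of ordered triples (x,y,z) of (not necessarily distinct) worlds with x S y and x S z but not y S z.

Enumerating: (0,2,2), (0,2,4), (0,4,2), (1,5,5), (2,0,0), (2,0,5), (2,5,5), (4,0,0), (4,0,1), (4,0,3), (4,0,5), (4,1,0), … and 17 more.
Total: 29.

29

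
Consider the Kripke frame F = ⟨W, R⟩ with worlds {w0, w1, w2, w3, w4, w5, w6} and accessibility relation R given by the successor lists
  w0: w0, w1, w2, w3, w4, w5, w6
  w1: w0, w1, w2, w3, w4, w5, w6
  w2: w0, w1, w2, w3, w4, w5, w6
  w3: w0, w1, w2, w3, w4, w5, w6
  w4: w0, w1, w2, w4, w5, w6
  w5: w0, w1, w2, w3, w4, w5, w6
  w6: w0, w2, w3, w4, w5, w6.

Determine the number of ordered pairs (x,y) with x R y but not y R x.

Enumerating: (w1,w6), (w3,w4).

2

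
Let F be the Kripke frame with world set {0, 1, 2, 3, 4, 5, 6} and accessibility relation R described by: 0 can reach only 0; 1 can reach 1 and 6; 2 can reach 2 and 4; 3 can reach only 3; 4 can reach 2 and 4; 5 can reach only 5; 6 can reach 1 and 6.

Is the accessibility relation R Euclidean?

Euclidean: yes — any two successors of a common world are R-related.

Yes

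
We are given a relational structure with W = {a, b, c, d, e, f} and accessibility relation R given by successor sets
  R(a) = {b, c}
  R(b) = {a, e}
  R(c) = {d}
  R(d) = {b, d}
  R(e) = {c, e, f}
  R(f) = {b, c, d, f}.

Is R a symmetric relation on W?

Symmetric: no — a R c but not c R a.

No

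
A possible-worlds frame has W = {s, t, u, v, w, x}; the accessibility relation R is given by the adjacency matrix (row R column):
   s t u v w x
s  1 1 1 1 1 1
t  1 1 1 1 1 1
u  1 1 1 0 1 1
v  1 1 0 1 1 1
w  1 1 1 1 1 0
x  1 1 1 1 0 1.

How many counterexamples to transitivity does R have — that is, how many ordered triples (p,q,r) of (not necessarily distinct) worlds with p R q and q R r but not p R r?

Enumerating: (u,s,v), (u,t,v), (u,w,v), (u,x,v), (v,s,u), (v,t,u), (v,w,u), (v,x,u), (w,s,x), (w,t,x), (w,u,x), (w,v,x), (x,s,w), (x,t,w), (x,u,w), (x,v,w).

16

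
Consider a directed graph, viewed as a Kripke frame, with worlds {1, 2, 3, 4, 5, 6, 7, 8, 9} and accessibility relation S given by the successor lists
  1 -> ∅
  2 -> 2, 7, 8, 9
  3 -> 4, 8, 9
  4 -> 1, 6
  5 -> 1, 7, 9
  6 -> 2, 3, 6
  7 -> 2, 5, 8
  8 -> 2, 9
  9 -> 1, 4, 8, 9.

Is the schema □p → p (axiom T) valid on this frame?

By correspondence theory, T is valid on a frame iff S is reflexive.
Reflexive: no — 1 is not related to itself.

No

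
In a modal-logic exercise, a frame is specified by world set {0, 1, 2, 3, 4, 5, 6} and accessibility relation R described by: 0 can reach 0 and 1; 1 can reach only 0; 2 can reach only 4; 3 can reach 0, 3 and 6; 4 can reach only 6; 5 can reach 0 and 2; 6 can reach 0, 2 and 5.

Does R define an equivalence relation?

Reflexive: no — 1 is not related to itself.
Symmetric: no — 2 R 4 but not 4 R 2.
Transitive: no — 2 R 4 and 4 R 6, but not 2 R 6.
So R is not an equivalence relation.

No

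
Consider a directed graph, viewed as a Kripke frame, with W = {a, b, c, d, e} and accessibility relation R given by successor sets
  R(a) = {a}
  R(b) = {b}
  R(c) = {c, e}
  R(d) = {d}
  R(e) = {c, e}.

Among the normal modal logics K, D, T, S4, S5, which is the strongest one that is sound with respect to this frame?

S5

Serial (axiom D): yes — every world has a successor (e.g. a R a).
Reflexive (axiom T): yes — every world is R-related to itself.
Transitive (axiom 4): yes — every two-step R-path is closed by a direct edge.
Euclidean (axiom 5): yes — any two successors of a common world are R-related.
So F validates K, D, T, S4, S5. The strongest is S5.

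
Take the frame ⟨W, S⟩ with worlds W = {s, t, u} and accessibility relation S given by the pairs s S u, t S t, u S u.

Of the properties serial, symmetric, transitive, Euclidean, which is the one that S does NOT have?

Serial: yes — every world has a successor (e.g. s S u).
Symmetric: no — s S u but not u S s.
Transitive: yes — every two-step S-path is closed by a direct edge.
Euclidean: yes — any two successors of a common world are S-related.
Only symmetric fails.

symmetric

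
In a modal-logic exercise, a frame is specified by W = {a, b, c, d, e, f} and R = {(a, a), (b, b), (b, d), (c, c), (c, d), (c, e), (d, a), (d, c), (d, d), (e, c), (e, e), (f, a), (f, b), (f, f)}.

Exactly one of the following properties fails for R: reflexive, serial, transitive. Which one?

Reflexive: yes — every world is R-related to itself.
Serial: yes — every world has a successor (e.g. a R a).
Transitive: no — b R d and d R a, but not b R a.
Only transitive fails.

transitive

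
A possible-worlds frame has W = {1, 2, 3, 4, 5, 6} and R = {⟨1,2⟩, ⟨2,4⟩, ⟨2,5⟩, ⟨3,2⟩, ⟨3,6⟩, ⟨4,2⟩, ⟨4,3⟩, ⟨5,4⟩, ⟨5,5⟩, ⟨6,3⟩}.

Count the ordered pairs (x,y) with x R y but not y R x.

Enumerating: (1,2), (2,5), (3,2), (4,3), (5,4).

5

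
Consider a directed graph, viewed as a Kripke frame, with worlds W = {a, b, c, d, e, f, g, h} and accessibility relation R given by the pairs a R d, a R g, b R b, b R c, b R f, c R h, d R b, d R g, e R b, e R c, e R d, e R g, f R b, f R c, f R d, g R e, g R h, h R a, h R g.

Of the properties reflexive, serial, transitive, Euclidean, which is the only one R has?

Reflexive: no — a is not related to itself.
Serial: yes — every world has a successor (e.g. a R d).
Transitive: no — a R d and d R b, but not a R b.
Euclidean: no — a R g and a R d, but not g R d.
Only serial holds.

serial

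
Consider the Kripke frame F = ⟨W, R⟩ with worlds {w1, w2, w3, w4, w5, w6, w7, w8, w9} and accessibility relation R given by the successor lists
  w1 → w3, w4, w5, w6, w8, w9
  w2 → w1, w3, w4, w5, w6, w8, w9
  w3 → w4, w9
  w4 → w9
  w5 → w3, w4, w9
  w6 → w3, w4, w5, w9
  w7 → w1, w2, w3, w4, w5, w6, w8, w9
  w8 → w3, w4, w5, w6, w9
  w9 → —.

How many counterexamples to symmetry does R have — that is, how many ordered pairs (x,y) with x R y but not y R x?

36

Enumerating: (w1,w3), (w1,w4), (w1,w5), (w1,w6), (w1,w8), (w1,w9), (w2,w1), (w2,w3), (w2,w4), (w2,w5), (w2,w6), (w2,w8), … and 24 more.
Total: 36.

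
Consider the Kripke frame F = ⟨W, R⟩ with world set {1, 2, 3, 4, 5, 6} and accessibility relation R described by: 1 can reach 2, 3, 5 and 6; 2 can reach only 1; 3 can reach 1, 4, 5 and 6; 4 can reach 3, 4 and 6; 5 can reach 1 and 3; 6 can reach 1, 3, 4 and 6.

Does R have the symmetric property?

Yes

Symmetric: yes — every pair in R has its reverse in R.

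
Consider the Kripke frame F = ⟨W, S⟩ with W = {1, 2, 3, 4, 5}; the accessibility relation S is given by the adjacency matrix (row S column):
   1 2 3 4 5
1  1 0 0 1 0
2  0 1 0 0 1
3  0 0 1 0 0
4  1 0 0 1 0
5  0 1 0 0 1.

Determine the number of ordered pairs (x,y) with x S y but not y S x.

S is symmetric; there are no such tuples.

0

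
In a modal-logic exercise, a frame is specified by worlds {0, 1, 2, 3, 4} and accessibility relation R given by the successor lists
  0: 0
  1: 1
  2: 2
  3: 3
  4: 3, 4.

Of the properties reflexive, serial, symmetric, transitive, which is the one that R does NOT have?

symmetric

Reflexive: yes — every world is R-related to itself.
Serial: yes — every world has a successor (e.g. 0 R 0).
Symmetric: no — 4 R 3 but not 3 R 4.
Transitive: yes — every two-step R-path is closed by a direct edge.
Only symmetric fails.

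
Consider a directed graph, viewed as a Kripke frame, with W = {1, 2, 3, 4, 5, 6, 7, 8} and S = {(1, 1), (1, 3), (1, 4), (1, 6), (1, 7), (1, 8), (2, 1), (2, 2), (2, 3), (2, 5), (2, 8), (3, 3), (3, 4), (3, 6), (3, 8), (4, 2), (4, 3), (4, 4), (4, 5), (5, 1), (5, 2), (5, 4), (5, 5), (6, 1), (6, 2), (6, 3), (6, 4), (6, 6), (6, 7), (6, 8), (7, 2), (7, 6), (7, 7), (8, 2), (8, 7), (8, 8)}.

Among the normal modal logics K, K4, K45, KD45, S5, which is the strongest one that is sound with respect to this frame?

Transitive (axiom 4): no — 1 S 4 and 4 S 2, but not 1 S 2.
Euclidean (axiom 5): no — 1 S 3 and 1 S 7, but not 3 S 7.
Serial (axiom D): yes — every world has a successor (e.g. 1 S 1).
Reflexive (axiom T): yes — every world is S-related to itself.
So F validates K; K4 would additionally require S to be transitive. The strongest is K.

K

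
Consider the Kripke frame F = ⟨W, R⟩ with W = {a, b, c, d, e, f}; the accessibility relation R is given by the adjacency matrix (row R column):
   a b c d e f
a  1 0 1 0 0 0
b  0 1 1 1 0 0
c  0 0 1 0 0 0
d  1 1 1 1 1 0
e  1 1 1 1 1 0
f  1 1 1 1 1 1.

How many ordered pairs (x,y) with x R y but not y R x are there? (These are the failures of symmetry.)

12

Enumerating: (a,c), (b,c), (d,a), (d,c), (e,a), (e,b), (e,c), (f,a), (f,b), (f,c), (f,d), (f,e).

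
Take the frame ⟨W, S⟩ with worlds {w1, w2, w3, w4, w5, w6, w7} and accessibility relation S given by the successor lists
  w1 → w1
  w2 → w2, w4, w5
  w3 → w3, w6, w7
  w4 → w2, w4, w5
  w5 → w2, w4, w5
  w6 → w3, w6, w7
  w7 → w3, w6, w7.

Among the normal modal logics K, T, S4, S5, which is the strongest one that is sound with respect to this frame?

Reflexive (axiom T): yes — every world is S-related to itself.
Transitive (axiom 4): yes — every two-step S-path is closed by a direct edge.
Euclidean (axiom 5): yes — any two successors of a common world are S-related.
So F validates K, T, S4, S5. The strongest is S5.

S5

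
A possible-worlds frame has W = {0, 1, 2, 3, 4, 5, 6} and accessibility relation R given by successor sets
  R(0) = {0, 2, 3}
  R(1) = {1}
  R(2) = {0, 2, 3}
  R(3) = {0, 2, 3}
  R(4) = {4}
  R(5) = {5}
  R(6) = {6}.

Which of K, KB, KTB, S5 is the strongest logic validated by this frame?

Symmetric (axiom B): yes — every pair in R has its reverse in R.
Reflexive (axiom T): yes — every world is R-related to itself.
Euclidean (axiom 5): yes — any two successors of a common world are R-related.
So F validates K, KB, KTB, S5. The strongest is S5.

S5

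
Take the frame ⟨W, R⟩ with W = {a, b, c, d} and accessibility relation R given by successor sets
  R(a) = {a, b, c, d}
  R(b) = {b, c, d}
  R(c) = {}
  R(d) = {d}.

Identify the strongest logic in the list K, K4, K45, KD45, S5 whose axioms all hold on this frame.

K4

Transitive (axiom 4): yes — every two-step R-path is closed by a direct edge.
Euclidean (axiom 5): no — a R c and a R b, but not c R b.
Serial (axiom D): no — c has no R-successor.
Reflexive (axiom T): no — c is not related to itself.
So F validates K, K4; K45 would additionally require R to be Euclidean. The strongest is K4.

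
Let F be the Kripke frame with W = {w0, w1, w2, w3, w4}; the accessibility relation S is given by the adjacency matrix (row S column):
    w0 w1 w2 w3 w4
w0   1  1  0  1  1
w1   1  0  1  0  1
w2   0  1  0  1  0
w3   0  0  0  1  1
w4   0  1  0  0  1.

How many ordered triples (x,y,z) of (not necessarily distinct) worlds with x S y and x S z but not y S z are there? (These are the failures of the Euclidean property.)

Enumerating: (w0,w1,w1), (w0,w1,w3), (w0,w3,w0), (w0,w3,w1), (w0,w4,w0), (w0,w4,w3), (w1,w0,w2), (w1,w2,w0), (w1,w2,w2), (w1,w2,w4), (w1,w4,w0), (w1,w4,w2), (w2,w1,w1), (w2,w1,w3), (w2,w3,w1), (w3,w4,w3), (w4,w1,w1).

17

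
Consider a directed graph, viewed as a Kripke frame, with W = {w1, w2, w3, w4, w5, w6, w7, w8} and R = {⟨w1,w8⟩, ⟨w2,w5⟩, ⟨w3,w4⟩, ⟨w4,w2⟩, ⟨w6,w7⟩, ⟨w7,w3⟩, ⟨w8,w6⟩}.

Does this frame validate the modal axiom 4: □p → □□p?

No

Axiom 4 corresponds to the accessibility relation being transitive.
Transitive: no — w1 R w8 and w8 R w6, but not w1 R w6.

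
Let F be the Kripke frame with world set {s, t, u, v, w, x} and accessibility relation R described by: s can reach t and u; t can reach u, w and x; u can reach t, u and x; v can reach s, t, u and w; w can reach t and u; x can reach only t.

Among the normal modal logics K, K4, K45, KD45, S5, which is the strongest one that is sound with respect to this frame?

K

Transitive (axiom 4): no — s R t and t R w, but not s R w.
Euclidean (axiom 5): no — t R u and t R w, but not u R w.
Serial (axiom D): yes — every world has a successor (e.g. s R t).
Reflexive (axiom T): no — s is not related to itself.
So F validates K; K4 would additionally require R to be transitive. The strongest is K.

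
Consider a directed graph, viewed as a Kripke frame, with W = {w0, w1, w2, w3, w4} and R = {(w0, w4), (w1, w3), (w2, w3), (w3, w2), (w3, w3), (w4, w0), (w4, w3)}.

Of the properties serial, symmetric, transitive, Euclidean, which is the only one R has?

Serial: yes — every world has a successor (e.g. w0 R w4).
Symmetric: no — w1 R w3 but not w3 R w1.
Transitive: no — w0 R w4 and w4 R w3, but not w0 R w3.
Euclidean: no — w4 R w0 and w4 R w3, but not w0 R w3.
Only serial holds.

serial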